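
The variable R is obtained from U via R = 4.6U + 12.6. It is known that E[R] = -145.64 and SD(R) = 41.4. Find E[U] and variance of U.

From R = 4.6U + 12.6: E[R] = a·E[U] + b, so E[U] = (E[R] − b)/a = (-145.64 − 12.6)/4.6 = -34.4.
variance of R = 41.4² = 1713.96.
variance of R = a²·variance of U, so variance of U = 1713.96/4.6² = 81.

E[U] = -34.4, variance of U = 81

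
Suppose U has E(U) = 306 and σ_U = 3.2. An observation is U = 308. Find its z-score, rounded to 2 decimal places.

z = 0.63

z = (U − E(U)) / σ_U = (308 − 306) / 3.2 ≈ 0.63.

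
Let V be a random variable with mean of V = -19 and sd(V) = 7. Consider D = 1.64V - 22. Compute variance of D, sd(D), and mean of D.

variance of D = 131.7904, sd(D) = 11.48, mean of D = -53.16

D = 1.64V - 22 is linear with a = 1.64, b = -22.
variance of V = 7² = 49.
variance of D = a²·variance of V = 1.64²·49 = 131.7904 (the additive constant -22 does not affect variance).
sd(D) = |a|·sd(V) = |1.64|·7 = 11.48.
mean of D = a·mean of V + b = 1.64·(-19) + (-22) = -53.16.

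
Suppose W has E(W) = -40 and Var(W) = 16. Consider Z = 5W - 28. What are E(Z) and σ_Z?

Z = 5W - 28 is linear with a = 5, b = -28.
E(Z) = a·E(W) + b = 5·(-40) + (-28) = -228.
σ_W = √16 = 4.
σ_Z = |a|·σ_W = |5|·4 = 20.

E(Z) = -228, σ_Z = 20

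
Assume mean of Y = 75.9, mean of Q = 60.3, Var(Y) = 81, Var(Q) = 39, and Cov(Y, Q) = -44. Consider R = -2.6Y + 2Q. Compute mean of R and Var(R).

mean of R = (-2.6)·mean of Y + 2·mean of Q = (-2.6)·75.9 + 2·60.3 = -76.74.
Var(R) = a²·Var(Y) + b²·Var(Q) + 2ab·Cov(Y, Q) with a = -2.6, b = 2.
= (-2.6)²·81 + 2²·39 + 2·(-2.6)·2·(-44)
= 547.56 + 156 + 457.6 = 1161.16.

mean of R = -76.74, Var(R) = 1161.16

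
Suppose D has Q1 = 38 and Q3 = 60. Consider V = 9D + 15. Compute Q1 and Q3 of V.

Q1(V) = 357, Q3(V) = 555

a = 9 > 0: Q1(V) = a·Q1(D)+b = 357, Q3(V) = a·Q3(D)+b = 555.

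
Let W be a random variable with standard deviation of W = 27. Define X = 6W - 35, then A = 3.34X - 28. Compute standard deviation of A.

standard deviation of A = 541.08

standard deviation of X = |6|·27 = 162.
standard deviation of A = |3.34|·162 = 541.08.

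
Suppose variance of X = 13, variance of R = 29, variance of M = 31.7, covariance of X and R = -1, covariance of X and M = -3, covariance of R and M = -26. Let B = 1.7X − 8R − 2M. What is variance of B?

variance of B = 1235.97

variance of B = a²·variance of X + b²·variance of R + c²·variance of M + 2ab·covariance of X and R + 2ac·covariance of X and M + 2bc·covariance of R and M, with a = 1.7, b = -8, c = -2.
= 37.57 + 1856 + 126.8 + 27.2 + 20.4 + (-832)
= 1235.97.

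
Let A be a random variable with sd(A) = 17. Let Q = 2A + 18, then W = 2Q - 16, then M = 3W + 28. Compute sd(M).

sd(Q) = |2|·17 = 34.
sd(W) = |2|·34 = 68.
sd(M) = |3|·68 = 204.

sd(M) = 204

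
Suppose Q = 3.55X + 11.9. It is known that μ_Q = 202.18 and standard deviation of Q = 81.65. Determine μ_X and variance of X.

From Q = 3.55X + 11.9: μ_Q = a·μ_X + b, so μ_X = (μ_Q − b)/a = (202.18 − 11.9)/3.55 = 53.6.
variance of Q = 81.65² = 6666.7225.
variance of Q = a²·variance of X, so variance of X = 6666.7225/3.55² = 529.

μ_X = 53.6, variance of X = 529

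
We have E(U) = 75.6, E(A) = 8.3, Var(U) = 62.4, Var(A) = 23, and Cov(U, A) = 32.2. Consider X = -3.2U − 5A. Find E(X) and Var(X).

E(X) = -283.42, Var(X) = 2244.376

E(X) = (-3.2)·E(U) + (-5)·E(A) = (-3.2)·75.6 + (-5)·8.3 = -283.42.
Var(X) = a²·Var(U) + b²·Var(A) + 2ab·Cov(U, A) with a = -3.2, b = -5.
= (-3.2)²·62.4 + (-5)²·23 + 2·(-3.2)·(-5)·32.2
= 638.976 + 575 + 1030.4 = 2244.376.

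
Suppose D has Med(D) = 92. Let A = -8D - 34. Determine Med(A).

Med(A) = -770

A linear map preserves order up to sign, so Med(A) = a·Med(D) + b = (-8)·92 + (-34) = -770.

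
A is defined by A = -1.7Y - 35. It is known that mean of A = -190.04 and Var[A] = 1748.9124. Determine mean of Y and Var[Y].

From A = -1.7Y - 35: mean of A = a·mean of Y + b, so mean of Y = (mean of A − b)/a = (-190.04 − (-35))/(-1.7) = 91.2.
Var[A] = a²·Var[Y], so Var[Y] = 1748.9124/(-1.7)² = 605.16.

mean of Y = 91.2, Var[Y] = 605.16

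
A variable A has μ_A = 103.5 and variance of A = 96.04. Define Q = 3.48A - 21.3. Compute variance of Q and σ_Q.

Q = 3.48A - 21.3 is linear with a = 3.48, b = -21.3.
variance of Q = a²·variance of A = 3.48²·96.04 = 1163.082816 (the additive constant -21.3 does not affect variance).
σ_A = √96.04 = 9.8.
σ_Q = |a|·σ_A = |3.48|·9.8 = 34.104.

variance of Q = 1163.082816, σ_Q = 34.104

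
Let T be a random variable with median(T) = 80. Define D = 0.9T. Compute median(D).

median(D) = 72

A linear map preserves order up to sign, so median(D) = a·median(T) + b = 0.9·80 = 72.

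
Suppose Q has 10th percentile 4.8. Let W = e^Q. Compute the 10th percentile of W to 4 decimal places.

e^Q is increasing, so P_{10}(W) = g(P_{10}(Q)) ≈ 121.5104.

10th percentile of W = 121.5104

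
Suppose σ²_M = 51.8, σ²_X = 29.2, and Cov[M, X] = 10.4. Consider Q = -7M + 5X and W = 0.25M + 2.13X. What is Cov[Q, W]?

By bilinearity, Cov[Q, W] = ac·σ²_M + bd·σ²_X + (ad+bc)·Cov[M, X], with a=-7, b=5, c=0.25, d=2.13.
ac·σ²_M = (-7)·0.25·51.8 = -90.65
bd·σ²_X = 5·2.13·29.2 = 310.98
(ad+bc)·Cov[M, X] = (-13.66)·10.4 = -142.064
Cov[Q, W] = -90.65 + 310.98 + (-142.064) = 78.266.

Cov[Q, W] = 78.266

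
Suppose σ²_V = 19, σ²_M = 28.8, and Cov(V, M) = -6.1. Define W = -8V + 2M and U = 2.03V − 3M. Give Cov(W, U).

By bilinearity, Cov(W, U) = ac·σ²_V + bd·σ²_M + (ad+bc)·Cov(V, M), with a=-8, b=2, c=2.03, d=-3.
ac·σ²_V = (-8)·2.03·19 = -308.56
bd·σ²_M = 2·(-3)·28.8 = -172.8
(ad+bc)·Cov(V, M) = (28.06)·(-6.1) = -171.166
Cov(W, U) = -308.56 + (-172.8) + (-171.166) = -652.526.

Cov(W, U) = -652.526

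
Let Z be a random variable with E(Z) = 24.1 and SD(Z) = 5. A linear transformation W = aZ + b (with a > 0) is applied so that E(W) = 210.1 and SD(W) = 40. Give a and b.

a = 8, b = 17.3

SD(W) = a·SD(Z) (a > 0), so a = 40/5 = 8.
E(W) = a·E(Z) + b, so b = 210.1 − 8·24.1 = 17.3.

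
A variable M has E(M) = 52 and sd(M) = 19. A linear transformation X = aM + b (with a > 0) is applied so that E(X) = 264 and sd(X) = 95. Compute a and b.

sd(X) = a·sd(M) (a > 0), so a = 95/19 = 5.
E(X) = a·E(M) + b, so b = 264 − 5·52 = 4.

a = 5, b = 4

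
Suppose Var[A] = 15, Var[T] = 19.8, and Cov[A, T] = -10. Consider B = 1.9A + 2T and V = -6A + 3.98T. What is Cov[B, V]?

By bilinearity, Cov[B, V] = ac·Var[A] + bd·Var[T] + (ad+bc)·Cov[A, T], with a=1.9, b=2, c=-6, d=3.98.
ac·Var[A] = 1.9·(-6)·15 = -171
bd·Var[T] = 2·3.98·19.8 = 157.608
(ad+bc)·Cov[A, T] = (-4.438)·(-10) = 44.38
Cov[B, V] = -171 + 157.608 + 44.38 = 30.988.

Cov[B, V] = 30.988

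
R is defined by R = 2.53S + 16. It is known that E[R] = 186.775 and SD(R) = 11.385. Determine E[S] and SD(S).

From R = 2.53S + 16: E[R] = a·E[S] + b, so E[S] = (E[R] − b)/a = (186.775 − 16)/2.53 = 67.5.
SD(R) = |a|·SD(S), so SD(S) = 11.385/|2.53| = 4.5.

E[S] = 67.5, SD(S) = 4.5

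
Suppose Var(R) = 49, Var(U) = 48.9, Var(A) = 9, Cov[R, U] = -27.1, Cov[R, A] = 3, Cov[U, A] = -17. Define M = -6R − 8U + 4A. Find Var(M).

Var(M) = 3380

Var(M) = a²·Var(R) + b²·Var(U) + c²·Var(A) + 2ab·Cov[R, U] + 2ac·Cov[R, A] + 2bc·Cov[U, A], with a = -6, b = -8, c = 4.
= 1764 + 3129.6 + 144 + (-2601.6) + (-144) + 1088
= 3380.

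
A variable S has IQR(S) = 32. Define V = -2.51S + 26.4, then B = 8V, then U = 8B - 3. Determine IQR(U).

IQR(V) = |-2.51|·32 = 80.32.
IQR(B) = |8|·80.32 = 642.56.
IQR(U) = |8|·642.56 = 5140.48.

IQR(U) = 5140.48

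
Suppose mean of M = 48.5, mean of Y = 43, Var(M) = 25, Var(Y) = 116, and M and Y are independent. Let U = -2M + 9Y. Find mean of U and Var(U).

mean of U = (-2)·mean of M + 9·mean of Y = (-2)·48.5 + 9·43 = 290.
Var(U) = a²·Var(M) + b²·Var(Y) + 2ab·covariance of M and Y with a = -2, b = 9.
Independence gives covariance of M and Y = 0.
= (-2)²·25 + 9²·116 + 2·(-2)·9·0
= 100 + 9396 + 0 = 9496.

mean of U = 290, Var(U) = 9496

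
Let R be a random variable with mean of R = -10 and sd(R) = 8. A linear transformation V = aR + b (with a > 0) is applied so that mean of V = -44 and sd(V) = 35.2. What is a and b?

sd(V) = a·sd(R) (a > 0), so a = 35.2/8 = 4.4.
mean of V = a·mean of R + b, so b = -44 − 4.4·(-10) = 0.

a = 4.4, b = 0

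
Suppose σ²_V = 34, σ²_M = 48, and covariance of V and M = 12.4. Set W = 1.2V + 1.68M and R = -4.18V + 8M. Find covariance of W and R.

By bilinearity, covariance of W and R = ac·σ²_V + bd·σ²_M + (ad+bc)·covariance of V and M, with a=1.2, b=1.68, c=-4.18, d=8.
ac·σ²_V = 1.2·(-4.18)·34 = -170.544
bd·σ²_M = 1.68·8·48 = 645.12
(ad+bc)·covariance of V and M = (2.5776)·12.4 = 31.96224
covariance of W and R = -170.544 + 645.12 + 31.96224 = 506.53824.

covariance of W and R = 506.53824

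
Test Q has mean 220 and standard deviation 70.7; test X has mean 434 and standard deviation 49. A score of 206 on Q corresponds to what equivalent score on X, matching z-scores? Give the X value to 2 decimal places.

z = (206 − 220)/70.7 ≈ -0.198.
X = 434 + z·49 = 434 + (206 − 220)·49/70.7 ≈ 424.30.

X = 424.30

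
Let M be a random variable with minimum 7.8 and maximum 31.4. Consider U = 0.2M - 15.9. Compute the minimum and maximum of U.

a = 0.2 > 0, so min(U) = a·min(M)+b = 0.2·7.8 + (-15.9) = -14.34 and max(U) = 0.2·31.4 + (-15.9) = -9.62.

min(U) = -14.34, max(U) = -9.62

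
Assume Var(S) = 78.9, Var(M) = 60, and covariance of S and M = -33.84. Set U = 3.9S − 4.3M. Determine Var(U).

Var(U) = a²·Var(S) + b²·Var(M) + 2ab·covariance of S and M with a = 3.9, b = -4.3.
= 3.9²·78.9 + (-4.3)²·60 + 2·3.9·(-4.3)·(-33.84)
= 1200.069 + 1109.4 + 1134.9936 = 3444.4626.

Var(U) = 3444.4626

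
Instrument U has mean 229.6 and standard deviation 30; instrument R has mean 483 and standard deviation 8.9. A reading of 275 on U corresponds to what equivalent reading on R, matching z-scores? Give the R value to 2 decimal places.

R = 496.47

z = (275 − 229.6)/30 ≈ 1.5133.
R = 483 + z·8.9 = 483 + (275 − 229.6)·8.9/30 ≈ 496.47.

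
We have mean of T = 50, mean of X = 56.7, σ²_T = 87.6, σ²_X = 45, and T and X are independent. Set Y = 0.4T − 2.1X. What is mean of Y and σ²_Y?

mean of Y = 0.4·mean of T + (-2.1)·mean of X = 0.4·50 + (-2.1)·56.7 = -99.07.
σ²_Y = a²·σ²_T + b²·σ²_X + 2ab·covariance of T and X with a = 0.4, b = -2.1.
Independence gives covariance of T and X = 0.
= 0.4²·87.6 + (-2.1)²·45 + 2·0.4·(-2.1)·0
= 14.016 + 198.45 + 0 = 212.466.

mean of Y = -99.07, σ²_Y = 212.466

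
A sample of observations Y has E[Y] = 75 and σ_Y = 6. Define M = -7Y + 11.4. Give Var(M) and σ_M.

M = -7Y + 11.4 is linear with a = -7, b = 11.4.
Var(Y) = 6² = 36.
Var(M) = a²·Var(Y) = (-7)²·36 = 1764 (the additive constant 11.4 does not affect variance).
σ_M = |a|·σ_Y = |-7|·6 = 42.

Var(M) = 1764, σ_M = 42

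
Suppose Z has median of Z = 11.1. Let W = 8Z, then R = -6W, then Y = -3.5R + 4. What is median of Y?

median of Y = 1868.8

median of W = 8·11.1 = 88.8.
median of R = (-6)·88.8 = -532.8.
median of Y = (-3.5)·(-532.8) + 4 = 1868.8.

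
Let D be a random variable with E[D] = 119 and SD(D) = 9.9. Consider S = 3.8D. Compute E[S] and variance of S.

S = 3.8D is linear with a = 3.8, b = 0.
E[S] = a·E[D] + b = 3.8·119 = 452.2.
variance of D = 9.9² = 98.01.
variance of S = a²·variance of D = 3.8²·98.01 = 1415.2644.

E[S] = 452.2, variance of S = 1415.2644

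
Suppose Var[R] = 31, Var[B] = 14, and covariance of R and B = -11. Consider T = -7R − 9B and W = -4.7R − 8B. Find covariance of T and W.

covariance of T and W = 946.6

By bilinearity, covariance of T and W = ac·Var[R] + bd·Var[B] + (ad+bc)·covariance of R and B, with a=-7, b=-9, c=-4.7, d=-8.
ac·Var[R] = (-7)·(-4.7)·31 = 1019.9
bd·Var[B] = (-9)·(-8)·14 = 1008
(ad+bc)·covariance of R and B = (98.3)·(-11) = -1081.3
covariance of T and W = 1019.9 + 1008 + (-1081.3) = 946.6.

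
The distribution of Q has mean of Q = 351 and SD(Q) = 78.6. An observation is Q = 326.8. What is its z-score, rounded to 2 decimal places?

z = (Q − mean of Q) / SD(Q) = (326.8 − 351) / 78.6 ≈ -0.31.

z = -0.31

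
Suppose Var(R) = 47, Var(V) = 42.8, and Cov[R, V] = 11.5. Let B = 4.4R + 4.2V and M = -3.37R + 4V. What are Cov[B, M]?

By bilinearity, Cov[B, M] = ac·Var(R) + bd·Var(V) + (ad+bc)·Cov[R, V], with a=4.4, b=4.2, c=-3.37, d=4.
ac·Var(R) = 4.4·(-3.37)·47 = -696.916
bd·Var(V) = 4.2·4·42.8 = 719.04
(ad+bc)·Cov[R, V] = (3.446)·11.5 = 39.629
Cov[B, M] = -696.916 + 719.04 + 39.629 = 61.753.

Cov[B, M] = 61.753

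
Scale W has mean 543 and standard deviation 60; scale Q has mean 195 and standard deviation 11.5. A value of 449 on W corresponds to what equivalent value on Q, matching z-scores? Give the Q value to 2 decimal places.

z = (449 − 543)/60 ≈ -1.5667.
Q = 195 + z·11.5 = 195 + (449 − 543)·11.5/60 ≈ 176.98.

Q = 176.98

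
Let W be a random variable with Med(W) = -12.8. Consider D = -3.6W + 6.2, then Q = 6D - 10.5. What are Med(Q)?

Med(Q) = 303.18

Med(D) = (-3.6)·(-12.8) + 6.2 = 52.28.
Med(Q) = 6·52.28 + (-10.5) = 303.18.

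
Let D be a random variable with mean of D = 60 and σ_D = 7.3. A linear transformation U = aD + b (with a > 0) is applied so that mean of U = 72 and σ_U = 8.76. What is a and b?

a = 1.2, b = 0

σ_U = a·σ_D (a > 0), so a = 8.76/7.3 = 1.2.
mean of U = a·mean of D + b, so b = 72 − 1.2·60 = 0.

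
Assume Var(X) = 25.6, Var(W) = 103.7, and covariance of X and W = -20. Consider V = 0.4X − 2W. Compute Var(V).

Var(V) = a²·Var(X) + b²·Var(W) + 2ab·covariance of X and W with a = 0.4, b = -2.
= 0.4²·25.6 + (-2)²·103.7 + 2·0.4·(-2)·(-20)
= 4.096 + 414.8 + 32 = 450.896.

Var(V) = 450.896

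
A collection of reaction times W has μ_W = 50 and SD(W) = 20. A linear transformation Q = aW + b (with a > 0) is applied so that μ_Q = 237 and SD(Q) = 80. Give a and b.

a = 4, b = 37

SD(Q) = a·SD(W) (a > 0), so a = 80/20 = 4.
μ_Q = a·μ_W + b, so b = 237 − 4·50 = 37.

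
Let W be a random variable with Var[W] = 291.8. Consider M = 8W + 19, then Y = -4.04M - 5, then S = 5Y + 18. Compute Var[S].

Var[S] = 7620228.608

Var[M] = 8²·291.8 = 18675.2.
Var[Y] = (-4.04)²·18675.2 = 304809.14432.
Var[S] = 5²·304809.14432 = 7620228.608.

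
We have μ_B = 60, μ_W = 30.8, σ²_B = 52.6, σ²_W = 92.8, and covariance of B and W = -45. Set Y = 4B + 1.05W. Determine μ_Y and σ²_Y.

μ_Y = 4·μ_B + 1.05·μ_W = 4·60 + 1.05·30.8 = 272.34.
σ²_Y = a²·σ²_B + b²·σ²_W + 2ab·covariance of B and W with a = 4, b = 1.05.
= 4²·52.6 + 1.05²·92.8 + 2·4·1.05·(-45)
= 841.6 + 102.312 + (-378) = 565.912.

μ_Y = 272.34, σ²_Y = 565.912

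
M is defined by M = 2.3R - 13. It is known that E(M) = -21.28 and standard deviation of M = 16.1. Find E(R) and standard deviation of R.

From M = 2.3R - 13: E(M) = a·E(R) + b, so E(R) = (E(M) − b)/a = (-21.28 − (-13))/2.3 = -3.6.
standard deviation of M = |a|·standard deviation of R, so standard deviation of R = 16.1/|2.3| = 7.

E(R) = -3.6, standard deviation of R = 7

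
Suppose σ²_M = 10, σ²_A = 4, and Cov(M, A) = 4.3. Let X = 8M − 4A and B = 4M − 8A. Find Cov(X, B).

Cov(X, B) = 104

By bilinearity, Cov(X, B) = ac·σ²_M + bd·σ²_A + (ad+bc)·Cov(M, A), with a=8, b=-4, c=4, d=-8.
ac·σ²_M = 8·4·10 = 320
bd·σ²_A = (-4)·(-8)·4 = 128
(ad+bc)·Cov(M, A) = (-80)·4.3 = -344
Cov(X, B) = 320 + 128 + (-344) = 104.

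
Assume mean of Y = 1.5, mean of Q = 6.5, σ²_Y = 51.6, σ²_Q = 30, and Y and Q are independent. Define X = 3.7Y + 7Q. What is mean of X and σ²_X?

mean of X = 3.7·mean of Y + 7·mean of Q = 3.7·1.5 + 7·6.5 = 51.05.
σ²_X = a²·σ²_Y + b²·σ²_Q + 2ab·Cov(Y, Q) with a = 3.7, b = 7.
Independence gives Cov(Y, Q) = 0.
= 3.7²·51.6 + 7²·30 + 2·3.7·7·0
= 706.404 + 1470 + 0 = 2176.404.

mean of X = 51.05, σ²_X = 2176.404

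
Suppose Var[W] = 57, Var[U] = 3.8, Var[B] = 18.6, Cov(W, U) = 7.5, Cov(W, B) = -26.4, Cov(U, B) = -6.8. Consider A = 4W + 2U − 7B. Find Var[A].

Var[A] = 3627.4

Var[A] = a²·Var[W] + b²·Var[U] + c²·Var[B] + 2ab·Cov(W, U) + 2ac·Cov(W, B) + 2bc·Cov(U, B), with a = 4, b = 2, c = -7.
= 912 + 15.2 + 911.4 + 120 + 1478.4 + 190.4
= 3627.4.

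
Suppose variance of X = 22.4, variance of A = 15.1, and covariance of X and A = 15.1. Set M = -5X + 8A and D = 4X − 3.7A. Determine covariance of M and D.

By bilinearity, covariance of M and D = ac·variance of X + bd·variance of A + (ad+bc)·covariance of X and A, with a=-5, b=8, c=4, d=-3.7.
ac·variance of X = (-5)·4·22.4 = -448
bd·variance of A = 8·(-3.7)·15.1 = -446.96
(ad+bc)·covariance of X and A = (50.5)·15.1 = 762.55
covariance of M and D = -448 + (-446.96) + 762.55 = -132.41.

covariance of M and D = -132.41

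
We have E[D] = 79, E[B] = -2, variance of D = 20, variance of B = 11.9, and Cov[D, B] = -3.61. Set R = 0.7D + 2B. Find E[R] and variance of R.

E[R] = 51.3, variance of R = 47.292

E[R] = 0.7·E[D] + 2·E[B] = 0.7·79 + 2·(-2) = 51.3.
variance of R = a²·variance of D + b²·variance of B + 2ab·Cov[D, B] with a = 0.7, b = 2.
= 0.7²·20 + 2²·11.9 + 2·0.7·2·(-3.61)
= 9.8 + 47.6 + (-10.108) = 47.292.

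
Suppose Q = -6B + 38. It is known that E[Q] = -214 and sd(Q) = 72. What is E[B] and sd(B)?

From Q = -6B + 38: E[Q] = a·E[B] + b, so E[B] = (E[Q] − b)/a = (-214 − 38)/(-6) = 42.
sd(Q) = |a|·sd(B), so sd(B) = 72/|-6| = 12.

E[B] = 42, sd(B) = 12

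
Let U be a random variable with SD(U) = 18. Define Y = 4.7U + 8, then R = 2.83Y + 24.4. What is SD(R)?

SD(R) = 239.418

SD(Y) = |4.7|·18 = 84.6.
SD(R) = |2.83|·84.6 = 239.418.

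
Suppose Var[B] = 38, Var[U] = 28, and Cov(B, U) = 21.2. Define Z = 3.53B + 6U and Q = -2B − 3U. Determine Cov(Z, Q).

By bilinearity, Cov(Z, Q) = ac·Var[B] + bd·Var[U] + (ad+bc)·Cov(B, U), with a=3.53, b=6, c=-2, d=-3.
ac·Var[B] = 3.53·(-2)·38 = -268.28
bd·Var[U] = 6·(-3)·28 = -504
(ad+bc)·Cov(B, U) = (-22.59)·21.2 = -478.908
Cov(Z, Q) = -268.28 + (-504) + (-478.908) = -1251.188.

Cov(Z, Q) = -1251.188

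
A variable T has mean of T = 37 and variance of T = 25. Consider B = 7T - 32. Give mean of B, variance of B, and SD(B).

B = 7T - 32 is linear with a = 7, b = -32.
mean of B = a·mean of T + b = 7·37 + (-32) = 227.
variance of B = a²·variance of T = 7²·25 = 1225 (the additive constant -32 does not affect variance).
SD(T) = √25 = 5.
SD(B) = |a|·SD(T) = |7|·5 = 35.

mean of B = 227, variance of B = 1225, SD(B) = 35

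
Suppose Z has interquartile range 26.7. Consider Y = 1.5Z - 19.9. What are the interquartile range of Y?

Under Y = aZ + b, IQR(Y) = |a|·IQR(Z) = |1.5|·26.7 = 40.05 (shifts cancel; spread scales by |a|).

IQR(Y) = 40.05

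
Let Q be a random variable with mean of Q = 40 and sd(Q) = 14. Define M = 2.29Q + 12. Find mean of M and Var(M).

mean of M = 103.6, Var(M) = 1027.8436

M = 2.29Q + 12 is linear with a = 2.29, b = 12.
mean of M = a·mean of Q + b = 2.29·40 + 12 = 103.6.
Var(Q) = 14² = 196.
Var(M) = a²·Var(Q) = 2.29²·196 = 1027.8436 (the additive constant 12 does not affect variance).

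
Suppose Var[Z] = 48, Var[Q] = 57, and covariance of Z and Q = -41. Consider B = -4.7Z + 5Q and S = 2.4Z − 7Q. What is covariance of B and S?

covariance of B and S = -4377.34

By bilinearity, covariance of B and S = ac·Var[Z] + bd·Var[Q] + (ad+bc)·covariance of Z and Q, with a=-4.7, b=5, c=2.4, d=-7.
ac·Var[Z] = (-4.7)·2.4·48 = -541.44
bd·Var[Q] = 5·(-7)·57 = -1995
(ad+bc)·covariance of Z and Q = (44.9)·(-41) = -1840.9
covariance of B and S = -541.44 + (-1995) + (-1840.9) = -4377.34.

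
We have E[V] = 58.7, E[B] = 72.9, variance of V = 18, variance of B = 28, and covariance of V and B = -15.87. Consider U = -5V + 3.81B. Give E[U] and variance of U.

E[U] = -15.751, variance of U = 1461.0978

E[U] = (-5)·E[V] + 3.81·E[B] = (-5)·58.7 + 3.81·72.9 = -15.751.
variance of U = a²·variance of V + b²·variance of B + 2ab·covariance of V and B with a = -5, b = 3.81.
= (-5)²·18 + 3.81²·28 + 2·(-5)·3.81·(-15.87)
= 450 + 406.4508 + 604.647 = 1461.0978.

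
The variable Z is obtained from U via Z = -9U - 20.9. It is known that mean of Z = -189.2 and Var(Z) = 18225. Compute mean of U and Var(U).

mean of U = 18.7, Var(U) = 225

From Z = -9U - 20.9: mean of Z = a·mean of U + b, so mean of U = (mean of Z − b)/a = (-189.2 − (-20.9))/(-9) = 18.7.
Var(Z) = a²·Var(U), so Var(U) = 18225/(-9)² = 225.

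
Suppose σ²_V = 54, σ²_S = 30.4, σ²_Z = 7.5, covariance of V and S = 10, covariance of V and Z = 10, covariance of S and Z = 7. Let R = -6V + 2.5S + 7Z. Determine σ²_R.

σ²_R = a²·σ²_V + b²·σ²_S + c²·σ²_Z + 2ab·covariance of V and S + 2ac·covariance of V and Z + 2bc·covariance of S and Z, with a = -6, b = 2.5, c = 7.
= 1944 + 190 + 367.5 + (-300) + (-840) + 245
= 1606.5.

σ²_R = 1606.5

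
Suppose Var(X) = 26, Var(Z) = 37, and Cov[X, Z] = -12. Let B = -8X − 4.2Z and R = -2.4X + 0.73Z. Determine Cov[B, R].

Cov[B, R] = 334.878

By bilinearity, Cov[B, R] = ac·Var(X) + bd·Var(Z) + (ad+bc)·Cov[X, Z], with a=-8, b=-4.2, c=-2.4, d=0.73.
ac·Var(X) = (-8)·(-2.4)·26 = 499.2
bd·Var(Z) = (-4.2)·0.73·37 = -113.442
(ad+bc)·Cov[X, Z] = (4.24)·(-12) = -50.88
Cov[B, R] = 499.2 + (-113.442) + (-50.88) = 334.878.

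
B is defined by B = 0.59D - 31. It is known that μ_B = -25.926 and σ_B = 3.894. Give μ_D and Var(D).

From B = 0.59D - 31: μ_B = a·μ_D + b, so μ_D = (μ_B − b)/a = (-25.926 − (-31))/0.59 = 8.6.
Var(B) = 3.894² = 15.163236.
Var(B) = a²·Var(D), so Var(D) = 15.163236/0.59² = 43.56.

μ_D = 8.6, Var(D) = 43.56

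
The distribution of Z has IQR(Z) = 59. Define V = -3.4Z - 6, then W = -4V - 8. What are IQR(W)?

IQR(V) = |-3.4|·59 = 200.6.
IQR(W) = |-4|·200.6 = 802.4.

IQR(W) = 802.4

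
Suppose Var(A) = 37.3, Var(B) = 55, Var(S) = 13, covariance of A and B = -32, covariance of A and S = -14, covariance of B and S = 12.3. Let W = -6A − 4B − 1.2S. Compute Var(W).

Var(W) = a²·Var(A) + b²·Var(B) + c²·Var(S) + 2ab·covariance of A and B + 2ac·covariance of A and S + 2bc·covariance of B and S, with a = -6, b = -4, c = -1.2.
= 1342.8 + 880 + 18.72 + (-1536) + (-201.6) + 118.08
= 622.

Var(W) = 622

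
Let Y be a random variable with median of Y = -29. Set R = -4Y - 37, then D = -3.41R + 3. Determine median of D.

median of D = -266.39

median of R = (-4)·(-29) + (-37) = 79.
median of D = (-3.41)·79 + 3 = -266.39.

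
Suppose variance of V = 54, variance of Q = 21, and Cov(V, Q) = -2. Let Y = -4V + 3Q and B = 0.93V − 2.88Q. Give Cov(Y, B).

By bilinearity, Cov(Y, B) = ac·variance of V + bd·variance of Q + (ad+bc)·Cov(V, Q), with a=-4, b=3, c=0.93, d=-2.88.
ac·variance of V = (-4)·0.93·54 = -200.88
bd·variance of Q = 3·(-2.88)·21 = -181.44
(ad+bc)·Cov(V, Q) = (14.31)·(-2) = -28.62
Cov(Y, B) = -200.88 + (-181.44) + (-28.62) = -410.94.

Cov(Y, B) = -410.94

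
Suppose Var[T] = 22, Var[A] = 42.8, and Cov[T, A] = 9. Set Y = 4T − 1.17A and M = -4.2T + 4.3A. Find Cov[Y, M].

Cov[Y, M] = -385.9008

By bilinearity, Cov[Y, M] = ac·Var[T] + bd·Var[A] + (ad+bc)·Cov[T, A], with a=4, b=-1.17, c=-4.2, d=4.3.
ac·Var[T] = 4·(-4.2)·22 = -369.6
bd·Var[A] = (-1.17)·4.3·42.8 = -215.3268
(ad+bc)·Cov[T, A] = (22.114)·9 = 199.026
Cov[Y, M] = -369.6 + (-215.3268) + 199.026 = -385.9008.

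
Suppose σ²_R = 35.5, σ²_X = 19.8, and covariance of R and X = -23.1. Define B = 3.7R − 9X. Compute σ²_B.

σ²_B = a²·σ²_R + b²·σ²_X + 2ab·covariance of R and X with a = 3.7, b = -9.
= 3.7²·35.5 + (-9)²·19.8 + 2·3.7·(-9)·(-23.1)
= 485.995 + 1603.8 + 1538.46 = 3628.255.

σ²_B = 3628.255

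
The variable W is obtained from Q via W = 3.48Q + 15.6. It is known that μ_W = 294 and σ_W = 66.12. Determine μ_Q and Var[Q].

μ_Q = 80, Var[Q] = 361

From W = 3.48Q + 15.6: μ_W = a·μ_Q + b, so μ_Q = (μ_W − b)/a = (294 − 15.6)/3.48 = 80.
Var[W] = 66.12² = 4371.8544.
Var[W] = a²·Var[Q], so Var[Q] = 4371.8544/3.48² = 361.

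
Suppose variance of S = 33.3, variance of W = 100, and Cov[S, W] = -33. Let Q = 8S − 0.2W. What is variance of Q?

variance of Q = 2240.8

variance of Q = a²·variance of S + b²·variance of W + 2ab·Cov[S, W] with a = 8, b = -0.2.
= 8²·33.3 + (-0.2)²·100 + 2·8·(-0.2)·(-33)
= 2131.2 + 4 + 105.6 = 2240.8.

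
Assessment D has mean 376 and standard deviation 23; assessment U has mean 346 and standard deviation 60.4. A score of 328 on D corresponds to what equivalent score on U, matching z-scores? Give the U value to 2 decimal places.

U = 219.95

z = (328 − 376)/23 ≈ -2.087.
U = 346 + z·60.4 = 346 + (328 − 376)·60.4/23 ≈ 219.95.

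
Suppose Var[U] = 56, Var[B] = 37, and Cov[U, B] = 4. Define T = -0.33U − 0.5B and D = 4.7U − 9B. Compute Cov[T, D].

Cov[T, D] = 82.124

By bilinearity, Cov[T, D] = ac·Var[U] + bd·Var[B] + (ad+bc)·Cov[U, B], with a=-0.33, b=-0.5, c=4.7, d=-9.
ac·Var[U] = (-0.33)·4.7·56 = -86.856
bd·Var[B] = (-0.5)·(-9)·37 = 166.5
(ad+bc)·Cov[U, B] = (0.62)·4 = 2.48
Cov[T, D] = -86.856 + 166.5 + 2.48 = 82.124.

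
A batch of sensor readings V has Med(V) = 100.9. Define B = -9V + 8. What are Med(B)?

A linear map preserves order up to sign, so Med(B) = a·Med(V) + b = (-9)·100.9 + 8 = -900.1.

Med(B) = -900.1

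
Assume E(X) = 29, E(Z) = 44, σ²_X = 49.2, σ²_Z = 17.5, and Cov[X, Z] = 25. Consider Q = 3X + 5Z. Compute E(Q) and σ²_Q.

E(Q) = 307, σ²_Q = 1630.3

E(Q) = 3·E(X) + 5·E(Z) = 3·29 + 5·44 = 307.
σ²_Q = a²·σ²_X + b²·σ²_Z + 2ab·Cov[X, Z] with a = 3, b = 5.
= 3²·49.2 + 5²·17.5 + 2·3·5·25
= 442.8 + 437.5 + 750 = 1630.3.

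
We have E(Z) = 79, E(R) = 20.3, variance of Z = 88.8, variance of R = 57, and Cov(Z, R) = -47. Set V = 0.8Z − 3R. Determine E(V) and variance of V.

E(V) = 0.8·E(Z) + (-3)·E(R) = 0.8·79 + (-3)·20.3 = 2.3.
variance of V = a²·variance of Z + b²·variance of R + 2ab·Cov(Z, R) with a = 0.8, b = -3.
= 0.8²·88.8 + (-3)²·57 + 2·0.8·(-3)·(-47)
= 56.832 + 513 + 225.6 = 795.432.

E(V) = 2.3, variance of V = 795.432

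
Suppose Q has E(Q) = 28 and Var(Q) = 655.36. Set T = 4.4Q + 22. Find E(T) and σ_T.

T = 4.4Q + 22 is linear with a = 4.4, b = 22.
E(T) = a·E(Q) + b = 4.4·28 + 22 = 145.2.
σ_Q = √655.36 = 25.6.
σ_T = |a|·σ_Q = |4.4|·25.6 = 112.64.

E(T) = 145.2, σ_T = 112.64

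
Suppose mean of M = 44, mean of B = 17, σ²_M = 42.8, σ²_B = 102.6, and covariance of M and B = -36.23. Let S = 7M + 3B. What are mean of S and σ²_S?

mean of S = 7·mean of M + 3·mean of B = 7·44 + 3·17 = 359.
σ²_S = a²·σ²_M + b²·σ²_B + 2ab·covariance of M and B with a = 7, b = 3.
= 7²·42.8 + 3²·102.6 + 2·7·3·(-36.23)
= 2097.2 + 923.4 + (-1521.66) = 1498.94.

mean of S = 359, σ²_S = 1498.94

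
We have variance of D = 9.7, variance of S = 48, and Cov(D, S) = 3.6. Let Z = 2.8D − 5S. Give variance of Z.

variance of Z = 1175.248

variance of Z = a²·variance of D + b²·variance of S + 2ab·Cov(D, S) with a = 2.8, b = -5.
= 2.8²·9.7 + (-5)²·48 + 2·2.8·(-5)·3.6
= 76.048 + 1200 + (-100.8) = 1175.248.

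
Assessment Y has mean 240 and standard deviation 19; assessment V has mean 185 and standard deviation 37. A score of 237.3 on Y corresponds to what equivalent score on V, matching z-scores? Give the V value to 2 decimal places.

V = 179.74

z = (237.3 − 240)/19 ≈ -0.1421.
V = 185 + z·37 = 185 + (237.3 − 240)·37/19 ≈ 179.74.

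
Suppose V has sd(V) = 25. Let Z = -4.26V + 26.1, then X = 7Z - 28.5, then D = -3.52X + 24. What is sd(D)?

sd(D) = 2624.16

sd(Z) = |-4.26|·25 = 106.5.
sd(X) = |7|·106.5 = 745.5.
sd(D) = |-3.52|·745.5 = 2624.16.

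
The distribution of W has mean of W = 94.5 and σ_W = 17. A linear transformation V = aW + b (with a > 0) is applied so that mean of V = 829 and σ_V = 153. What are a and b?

a = 9, b = -21.5

σ_V = a·σ_W (a > 0), so a = 153/17 = 9.
mean of V = a·mean of W + b, so b = 829 − 9·94.5 = -21.5.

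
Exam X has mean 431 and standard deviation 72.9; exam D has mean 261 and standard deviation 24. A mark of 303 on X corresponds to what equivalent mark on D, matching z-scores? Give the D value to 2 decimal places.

z = (303 − 431)/72.9 ≈ -1.7558.
D = 261 + z·24 = 261 + (303 − 431)·24/72.9 ≈ 218.86.

D = 218.86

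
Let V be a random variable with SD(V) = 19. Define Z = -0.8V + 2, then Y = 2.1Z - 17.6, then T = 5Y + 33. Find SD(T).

SD(Z) = |-0.8|·19 = 15.2.
SD(Y) = |2.1|·15.2 = 31.92.
SD(T) = |5|·31.92 = 159.6.

SD(T) = 159.6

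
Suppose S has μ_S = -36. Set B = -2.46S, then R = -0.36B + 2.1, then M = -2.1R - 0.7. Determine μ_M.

μ_M = 61.84136

μ_B = (-2.46)·(-36) = 88.56.
μ_R = (-0.36)·88.56 + 2.1 = -29.7816.
μ_M = (-2.1)·(-29.7816) + (-0.7) = 61.84136.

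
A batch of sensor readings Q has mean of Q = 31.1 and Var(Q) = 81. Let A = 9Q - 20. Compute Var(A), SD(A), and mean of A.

A = 9Q - 20 is linear with a = 9, b = -20.
Var(A) = a²·Var(Q) = 9²·81 = 6561 (the additive constant -20 does not affect variance).
SD(Q) = √81 = 9.
SD(A) = |a|·SD(Q) = |9|·9 = 81.
mean of A = a·mean of Q + b = 9·31.1 + (-20) = 259.9.

Var(A) = 6561, SD(A) = 81, mean of A = 259.9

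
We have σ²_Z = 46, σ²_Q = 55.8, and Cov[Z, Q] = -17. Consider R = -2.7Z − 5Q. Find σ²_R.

σ²_R = 1271.34

σ²_R = a²·σ²_Z + b²·σ²_Q + 2ab·Cov[Z, Q] with a = -2.7, b = -5.
= (-2.7)²·46 + (-5)²·55.8 + 2·(-2.7)·(-5)·(-17)
= 335.34 + 1395 + (-459) = 1271.34.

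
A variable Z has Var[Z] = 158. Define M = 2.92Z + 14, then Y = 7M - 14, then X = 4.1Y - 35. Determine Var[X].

Var[X] = 1109651.445728

Var[M] = 2.92²·158 = 1347.1712.
Var[Y] = 7²·1347.1712 = 66011.3888.
Var[X] = 4.1²·66011.3888 = 1109651.445728.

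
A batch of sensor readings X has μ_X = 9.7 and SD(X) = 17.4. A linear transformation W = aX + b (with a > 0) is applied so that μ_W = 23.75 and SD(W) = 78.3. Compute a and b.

SD(W) = a·SD(X) (a > 0), so a = 78.3/17.4 = 4.5.
μ_W = a·μ_X + b, so b = 23.75 − 4.5·9.7 = -19.9.

a = 4.5, b = -19.9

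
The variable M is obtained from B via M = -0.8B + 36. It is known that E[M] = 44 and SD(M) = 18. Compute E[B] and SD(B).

E[B] = -10, SD(B) = 22.5

From M = -0.8B + 36: E[M] = a·E[B] + b, so E[B] = (E[M] − b)/a = (44 − 36)/(-0.8) = -10.
SD(M) = |a|·SD(B), so SD(B) = 18/|-0.8| = 22.5.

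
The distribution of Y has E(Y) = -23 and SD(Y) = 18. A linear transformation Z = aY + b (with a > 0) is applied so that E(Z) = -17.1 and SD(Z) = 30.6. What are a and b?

a = 1.7, b = 22

SD(Z) = a·SD(Y) (a > 0), so a = 30.6/18 = 1.7.
E(Z) = a·E(Y) + b, so b = -17.1 − 1.7·(-23) = 22.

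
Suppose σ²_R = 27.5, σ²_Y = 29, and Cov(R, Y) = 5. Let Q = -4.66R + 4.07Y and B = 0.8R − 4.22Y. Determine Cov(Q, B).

By bilinearity, Cov(Q, B) = ac·σ²_R + bd·σ²_Y + (ad+bc)·Cov(R, Y), with a=-4.66, b=4.07, c=0.8, d=-4.22.
ac·σ²_R = (-4.66)·0.8·27.5 = -102.52
bd·σ²_Y = 4.07·(-4.22)·29 = -498.0866
(ad+bc)·Cov(R, Y) = (22.9212)·5 = 114.606
Cov(Q, B) = -102.52 + (-498.0866) + 114.606 = -486.0006.

Cov(Q, B) = -486.0006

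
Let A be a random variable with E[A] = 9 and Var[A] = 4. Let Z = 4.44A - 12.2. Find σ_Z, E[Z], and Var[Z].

σ_Z = 8.88, E[Z] = 27.76, Var[Z] = 78.8544

Z = 4.44A - 12.2 is linear with a = 4.44, b = -12.2.
σ_A = √4 = 2.
σ_Z = |a|·σ_A = |4.44|·2 = 8.88.
E[Z] = a·E[A] + b = 4.44·9 + (-12.2) = 27.76.
Var[Z] = a²·Var[A] = 4.44²·4 = 78.8544 (the additive constant -12.2 does not affect variance).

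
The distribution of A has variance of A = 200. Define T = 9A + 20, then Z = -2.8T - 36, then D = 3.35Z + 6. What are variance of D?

variance of D = 1425347.28

variance of T = 9²·200 = 16200.
variance of Z = (-2.8)²·16200 = 127008.
variance of D = 3.35²·127008 = 1425347.28.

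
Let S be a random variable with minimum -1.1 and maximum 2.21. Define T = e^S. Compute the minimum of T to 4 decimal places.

e^S is increasing on this domain, so min(T) comes from min(S) = -1.1: min(T) = exp(-1.1) ≈ 0.3329.

min(T) = 0.3329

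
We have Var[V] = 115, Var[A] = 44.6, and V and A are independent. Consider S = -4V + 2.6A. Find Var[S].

Var[S] = 2141.496

Var[S] = a²·Var[V] + b²·Var[A] + 2ab·Cov(V, A) with a = -4, b = 2.6.
Independence gives Cov(V, A) = 0.
= (-4)²·115 + 2.6²·44.6 + 2·(-4)·2.6·0
= 1840 + 301.496 + 0 = 2141.496.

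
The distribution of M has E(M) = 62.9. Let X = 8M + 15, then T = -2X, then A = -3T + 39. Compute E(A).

E(A) = 3148.2

E(X) = 8·62.9 + 15 = 518.2.
E(T) = (-2)·518.2 = -1036.4.
E(A) = (-3)·(-1036.4) + 39 = 3148.2.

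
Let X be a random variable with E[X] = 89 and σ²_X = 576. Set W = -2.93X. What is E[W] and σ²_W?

E[W] = -260.77, σ²_W = 4944.9024

W = -2.93X is linear with a = -2.93, b = 0.
E[W] = a·E[X] + b = (-2.93)·89 = -260.77.
σ²_W = a²·σ²_X = (-2.93)²·576 = 4944.9024.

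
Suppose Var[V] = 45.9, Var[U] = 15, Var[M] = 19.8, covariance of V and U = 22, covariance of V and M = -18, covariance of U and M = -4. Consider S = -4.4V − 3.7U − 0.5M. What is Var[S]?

Var[S] = a²·Var[V] + b²·Var[U] + c²·Var[M] + 2ab·covariance of V and U + 2ac·covariance of V and M + 2bc·covariance of U and M, with a = -4.4, b = -3.7, c = -0.5.
= 888.624 + 205.35 + 4.95 + 716.32 + (-79.2) + (-14.8)
= 1721.244.

Var[S] = 1721.244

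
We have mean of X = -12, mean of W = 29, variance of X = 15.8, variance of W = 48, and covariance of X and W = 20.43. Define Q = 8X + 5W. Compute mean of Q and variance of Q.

mean of Q = 8·mean of X + 5·mean of W = 8·(-12) + 5·29 = 49.
variance of Q = a²·variance of X + b²·variance of W + 2ab·covariance of X and W with a = 8, b = 5.
= 8²·15.8 + 5²·48 + 2·8·5·20.43
= 1011.2 + 1200 + 1634.4 = 3845.6.

mean of Q = 49, variance of Q = 3845.6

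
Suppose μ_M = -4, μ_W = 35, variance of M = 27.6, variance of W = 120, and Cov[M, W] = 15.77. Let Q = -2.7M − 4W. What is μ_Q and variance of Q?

μ_Q = (-2.7)·μ_M + (-4)·μ_W = (-2.7)·(-4) + (-4)·35 = -129.2.
variance of Q = a²·variance of M + b²·variance of W + 2ab·Cov[M, W] with a = -2.7, b = -4.
= (-2.7)²·27.6 + (-4)²·120 + 2·(-2.7)·(-4)·15.77
= 201.204 + 1920 + 340.632 = 2461.836.

μ_Q = -129.2, variance of Q = 2461.836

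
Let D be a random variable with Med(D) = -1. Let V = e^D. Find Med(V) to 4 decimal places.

e^D is monotone on this domain, so Med(V) = exp(-1) ≈ 0.3679.

Med(V) = 0.3679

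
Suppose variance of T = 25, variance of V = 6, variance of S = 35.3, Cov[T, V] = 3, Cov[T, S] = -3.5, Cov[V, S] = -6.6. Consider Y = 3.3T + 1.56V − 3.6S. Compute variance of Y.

variance of Y = a²·variance of T + b²·variance of V + c²·variance of S + 2ab·Cov[T, V] + 2ac·Cov[T, S] + 2bc·Cov[V, S], with a = 3.3, b = 1.56, c = -3.6.
= 272.25 + 14.6016 + 457.488 + 30.888 + 83.16 + 74.1312
= 932.5188.

variance of Y = 932.5188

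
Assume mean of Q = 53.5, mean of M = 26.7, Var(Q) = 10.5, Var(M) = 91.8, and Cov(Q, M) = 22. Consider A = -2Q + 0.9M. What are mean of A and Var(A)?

mean of A = -82.97, Var(A) = 37.158

mean of A = (-2)·mean of Q + 0.9·mean of M = (-2)·53.5 + 0.9·26.7 = -82.97.
Var(A) = a²·Var(Q) + b²·Var(M) + 2ab·Cov(Q, M) with a = -2, b = 0.9.
= (-2)²·10.5 + 0.9²·91.8 + 2·(-2)·0.9·22
= 42 + 74.358 + (-79.2) = 37.158.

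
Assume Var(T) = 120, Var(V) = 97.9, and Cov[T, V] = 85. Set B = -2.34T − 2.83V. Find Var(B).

Var(B) = 2566.91731

Var(B) = a²·Var(T) + b²·Var(V) + 2ab·Cov[T, V] with a = -2.34, b = -2.83.
= (-2.34)²·120 + (-2.83)²·97.9 + 2·(-2.34)·(-2.83)·85
= 657.072 + 784.07131 + 1125.774 = 2566.91731.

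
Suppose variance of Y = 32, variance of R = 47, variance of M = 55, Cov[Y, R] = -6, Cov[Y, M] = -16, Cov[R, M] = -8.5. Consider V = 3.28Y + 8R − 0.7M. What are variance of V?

variance of V = 3233.0108

variance of V = a²·variance of Y + b²·variance of R + c²·variance of M + 2ab·Cov[Y, R] + 2ac·Cov[Y, M] + 2bc·Cov[R, M], with a = 3.28, b = 8, c = -0.7.
= 344.2688 + 3008 + 26.95 + (-314.88) + 73.472 + 95.2
= 3233.0108.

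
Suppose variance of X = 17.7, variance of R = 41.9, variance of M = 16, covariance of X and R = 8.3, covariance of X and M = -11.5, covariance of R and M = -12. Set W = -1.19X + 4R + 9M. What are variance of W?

variance of W = a²·variance of X + b²·variance of R + c²·variance of M + 2ab·covariance of X and R + 2ac·covariance of X and M + 2bc·covariance of R and M, with a = -1.19, b = 4, c = 9.
= 25.06497 + 670.4 + 1296 + (-79.016) + 246.33 + (-864)
= 1294.77897.

variance of W = 1294.77897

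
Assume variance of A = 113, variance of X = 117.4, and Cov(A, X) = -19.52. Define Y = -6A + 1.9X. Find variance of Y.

variance of Y = 4936.87

variance of Y = a²·variance of A + b²·variance of X + 2ab·Cov(A, X) with a = -6, b = 1.9.
= (-6)²·113 + 1.9²·117.4 + 2·(-6)·1.9·(-19.52)
= 4068 + 423.814 + 445.056 = 4936.87.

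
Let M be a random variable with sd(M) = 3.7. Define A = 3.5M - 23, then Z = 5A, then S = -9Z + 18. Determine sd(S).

sd(A) = |3.5|·3.7 = 12.95.
sd(Z) = |5|·12.95 = 64.75.
sd(S) = |-9|·64.75 = 582.75.

sd(S) = 582.75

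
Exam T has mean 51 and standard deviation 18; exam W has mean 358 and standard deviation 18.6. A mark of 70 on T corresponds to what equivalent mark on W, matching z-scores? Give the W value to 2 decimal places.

W = 377.63

z = (70 − 51)/18 ≈ 1.0556.
W = 358 + z·18.6 = 358 + (70 − 51)·18.6/18 ≈ 377.63.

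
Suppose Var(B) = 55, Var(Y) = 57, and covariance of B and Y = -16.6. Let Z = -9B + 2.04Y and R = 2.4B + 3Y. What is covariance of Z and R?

By bilinearity, covariance of Z and R = ac·Var(B) + bd·Var(Y) + (ad+bc)·covariance of B and Y, with a=-9, b=2.04, c=2.4, d=3.
ac·Var(B) = (-9)·2.4·55 = -1188
bd·Var(Y) = 2.04·3·57 = 348.84
(ad+bc)·covariance of B and Y = (-22.104)·(-16.6) = 366.9264
covariance of Z and R = -1188 + 348.84 + 366.9264 = -472.2336.

covariance of Z and R = -472.2336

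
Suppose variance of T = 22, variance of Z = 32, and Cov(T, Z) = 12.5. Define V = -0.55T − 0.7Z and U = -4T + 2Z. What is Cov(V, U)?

Cov(V, U) = 24.85

By bilinearity, Cov(V, U) = ac·variance of T + bd·variance of Z + (ad+bc)·Cov(T, Z), with a=-0.55, b=-0.7, c=-4, d=2.
ac·variance of T = (-0.55)·(-4)·22 = 48.4
bd·variance of Z = (-0.7)·2·32 = -44.8
(ad+bc)·Cov(T, Z) = (1.7)·12.5 = 21.25
Cov(V, U) = 48.4 + (-44.8) + 21.25 = 24.85.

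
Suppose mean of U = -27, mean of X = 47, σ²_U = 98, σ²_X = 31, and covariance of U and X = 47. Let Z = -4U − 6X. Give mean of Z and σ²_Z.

mean of Z = -174, σ²_Z = 4940

mean of Z = (-4)·mean of U + (-6)·mean of X = (-4)·(-27) + (-6)·47 = -174.
σ²_Z = a²·σ²_U + b²·σ²_X + 2ab·covariance of U and X with a = -4, b = -6.
= (-4)²·98 + (-6)²·31 + 2·(-4)·(-6)·47
= 1568 + 1116 + 2256 = 4940.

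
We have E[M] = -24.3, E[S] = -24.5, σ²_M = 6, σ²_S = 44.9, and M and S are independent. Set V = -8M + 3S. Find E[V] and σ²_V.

E[V] = (-8)·E[M] + 3·E[S] = (-8)·(-24.3) + 3·(-24.5) = 120.9.
σ²_V = a²·σ²_M + b²·σ²_S + 2ab·covariance of M and S with a = -8, b = 3.
Independence gives covariance of M and S = 0.
= (-8)²·6 + 3²·44.9 + 2·(-8)·3·0
= 384 + 404.1 + 0 = 788.1.

E[V] = 120.9, σ²_V = 788.1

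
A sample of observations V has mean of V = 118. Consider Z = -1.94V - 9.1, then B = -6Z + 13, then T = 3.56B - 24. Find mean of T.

mean of T = 5106.3872

mean of Z = (-1.94)·118 + (-9.1) = -238.02.
mean of B = (-6)·(-238.02) + 13 = 1441.12.
mean of T = 3.56·1441.12 + (-24) = 5106.3872.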